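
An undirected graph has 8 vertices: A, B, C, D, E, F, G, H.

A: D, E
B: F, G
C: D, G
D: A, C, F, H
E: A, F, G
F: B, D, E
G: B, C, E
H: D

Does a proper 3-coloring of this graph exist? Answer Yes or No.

Yes

The chromatic number is 3. The cycle D-F-B-G-C-D has odd length 5, so it cannot be 2-colored; at least 3 colors are needed.
One proper 3-coloring: A=2, B=3, C=2, D=1, E=3, F=2, G=1, H=2.
That is already a proper 3-coloring.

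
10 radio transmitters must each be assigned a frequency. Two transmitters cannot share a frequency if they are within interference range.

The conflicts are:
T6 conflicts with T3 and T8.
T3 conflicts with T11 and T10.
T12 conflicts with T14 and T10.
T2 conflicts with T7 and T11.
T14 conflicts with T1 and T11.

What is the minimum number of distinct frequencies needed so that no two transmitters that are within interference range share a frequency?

The cycle T10-T3-T11-T14-T12-T10 has odd length 5, so it cannot be 2-colored; at least 3 frequencies are needed.
Using 3 frequencies: T6=1, T3=2, T12=3, T2=2, T7=1, T14=2, T1=1, T11=1, T10=1, T8=2. Every pair that conflicts lands in different frequencies.

3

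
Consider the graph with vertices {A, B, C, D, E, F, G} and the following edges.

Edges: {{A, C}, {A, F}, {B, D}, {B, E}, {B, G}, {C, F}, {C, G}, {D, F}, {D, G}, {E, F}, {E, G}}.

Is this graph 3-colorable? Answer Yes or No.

Yes

The chromatic number is 3. B, D, G are mutually adjacent, so at least 3 colors are needed.
3 colors suffice: color 1 → {F, G}; color 2 → {C, D, E}; color 3 → {A, B}.
That is already a proper 3-coloring.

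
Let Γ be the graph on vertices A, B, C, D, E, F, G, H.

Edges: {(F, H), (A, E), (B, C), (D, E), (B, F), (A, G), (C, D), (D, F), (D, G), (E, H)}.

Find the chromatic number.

2

A and G are adjacent, so at least 2 colors are needed.
One proper 2-coloring: A=red, B=red, C=blue, D=red, E=blue, F=blue, G=blue, H=red. Every edge joins two different colors.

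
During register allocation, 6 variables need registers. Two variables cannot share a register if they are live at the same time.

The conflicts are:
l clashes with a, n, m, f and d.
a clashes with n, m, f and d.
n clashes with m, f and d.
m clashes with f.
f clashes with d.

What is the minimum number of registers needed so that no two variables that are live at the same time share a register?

5

l, a, n, m, f all conflict with each other, so at least 5 registers are needed.
5 registers suffice: register 1 → {n}; register 2 → {a}; register 3 → {f}; register 4 → {l}; register 5 → {m, d}. Each listed conflict is separated.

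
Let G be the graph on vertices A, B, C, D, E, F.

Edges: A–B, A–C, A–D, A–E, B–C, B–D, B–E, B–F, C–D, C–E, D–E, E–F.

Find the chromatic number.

5

A, B, C, D, E form a clique, so at least 5 colors are needed.
A valid assignment using 5 colors: A=3, B=1, C=5, D=4, E=2, F=3. Every edge joins two different colors.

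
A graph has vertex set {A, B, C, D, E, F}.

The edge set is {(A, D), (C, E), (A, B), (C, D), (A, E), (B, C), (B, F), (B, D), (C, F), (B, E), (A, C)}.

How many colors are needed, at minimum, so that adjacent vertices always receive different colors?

4

A, B, C, D are pairwise adjacent (a clique of size 4), so at least 4 colors are needed.
4 colors suffice: color 1 → {B}; color 2 → {C}; color 3 → {A, F}; color 4 → {D, E}. No two adjacent vertices share a color.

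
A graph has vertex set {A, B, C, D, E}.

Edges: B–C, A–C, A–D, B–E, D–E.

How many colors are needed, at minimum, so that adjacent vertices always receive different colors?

3

The cycle D-A-C-B-E-D has odd length 5, so it cannot be 2-colored; at least 3 colors are needed.
3 colors suffice: color 1 → {C, E}; color 2 → {A, B}; color 3 → {D}. Every edge joins two different colors.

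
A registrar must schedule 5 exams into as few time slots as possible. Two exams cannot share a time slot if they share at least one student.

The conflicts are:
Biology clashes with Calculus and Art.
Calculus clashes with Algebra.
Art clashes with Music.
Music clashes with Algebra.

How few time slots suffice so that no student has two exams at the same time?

3

The cycle Calculus-Biology-Art-Music-Algebra-Calculus has odd length 5, so it cannot be 2-colored; at least 3 time slots are needed.
3 time slots suffice: time slot 1 → {Art, Algebra}; time slot 2 → {Biology, Music}; time slot 3 → {Calculus}. No two conflicting exams share a time slot.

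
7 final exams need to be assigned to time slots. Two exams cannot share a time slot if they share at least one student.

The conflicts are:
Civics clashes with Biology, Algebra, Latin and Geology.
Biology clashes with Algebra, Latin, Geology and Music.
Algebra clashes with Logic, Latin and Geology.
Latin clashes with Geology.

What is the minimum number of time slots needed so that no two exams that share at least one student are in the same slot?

5

Civics, Biology, Algebra, Latin, Geology pairwise conflict, so at least 5 time slots are needed.
5 time slots suffice: time slot 1 → {Algebra, Music}; time slot 2 → {Biology, Logic}; time slot 3 → {Geology}; time slot 4 → {Latin}; time slot 5 → {Civics}. Each listed conflict is separated.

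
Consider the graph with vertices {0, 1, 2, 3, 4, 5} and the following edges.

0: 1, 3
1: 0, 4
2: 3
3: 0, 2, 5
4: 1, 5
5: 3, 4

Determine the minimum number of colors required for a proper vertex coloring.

The cycle 4-5-3-0-1-4 has odd length 5, so it cannot be 2-colored; at least 3 colors are needed.
3 colors suffice: color a → {1, 3}; color b → {0, 2, 5}; color c → {4}. Each edge has distinct colors on its endpoints.

3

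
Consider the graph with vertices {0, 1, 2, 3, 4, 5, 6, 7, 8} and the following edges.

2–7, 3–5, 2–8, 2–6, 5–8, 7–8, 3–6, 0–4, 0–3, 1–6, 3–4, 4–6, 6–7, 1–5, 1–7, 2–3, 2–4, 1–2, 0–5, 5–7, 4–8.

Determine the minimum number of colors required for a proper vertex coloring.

1, 2, 6, 7 are pairwise adjacent (a clique of size 4), so at least 4 colors are needed.
4 colors suffice: color a → {2, 5}; color b → {0, 6, 8}; color c → {4, 7}; color d → {1, 3}. No two adjacent vertices share a color.

4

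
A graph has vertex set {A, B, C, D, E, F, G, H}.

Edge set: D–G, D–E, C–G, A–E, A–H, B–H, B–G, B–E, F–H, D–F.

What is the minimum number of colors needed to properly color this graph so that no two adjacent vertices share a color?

The cycle G-D-F-H-B-G has odd length 5, so it cannot be 2-colored; at least 3 colors are needed.
3 colors suffice: color red → {E, G, H}; color blue → {A, B, C, D}; color green → {F}. Every edge joins two different colors.

3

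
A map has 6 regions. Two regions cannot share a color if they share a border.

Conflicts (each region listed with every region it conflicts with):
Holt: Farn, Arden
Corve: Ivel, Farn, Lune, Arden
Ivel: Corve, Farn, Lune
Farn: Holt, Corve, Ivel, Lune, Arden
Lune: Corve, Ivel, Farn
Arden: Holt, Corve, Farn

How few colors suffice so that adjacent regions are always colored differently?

4

Corve, Ivel, Farn, Lune are mutually in conflict, so at least 4 colors are needed.
4 colors suffice: color 1 → {Farn}; color 2 → {Holt, Corve}; color 3 → {Lune, Arden}; color 4 → {Ivel}. Each listed conflict is separated.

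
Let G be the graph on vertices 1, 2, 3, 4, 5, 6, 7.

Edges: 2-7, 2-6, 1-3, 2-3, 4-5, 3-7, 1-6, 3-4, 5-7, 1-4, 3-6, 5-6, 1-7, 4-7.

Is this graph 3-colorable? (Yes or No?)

1, 3, 4, 7 are mutually adjacent (a clique of size 4), so at least 4 colors are needed.
So 3 colors are not enough.

No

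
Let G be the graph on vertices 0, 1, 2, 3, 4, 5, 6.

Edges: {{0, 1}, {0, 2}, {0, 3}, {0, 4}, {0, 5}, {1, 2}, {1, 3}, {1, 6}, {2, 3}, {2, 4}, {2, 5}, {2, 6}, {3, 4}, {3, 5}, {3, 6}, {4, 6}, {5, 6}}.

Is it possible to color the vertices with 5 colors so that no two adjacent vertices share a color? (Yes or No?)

The chromatic number is 4. 2, 3, 4, 6 are mutually adjacent (a clique of size 4), so at least 4 colors are needed.
4 colors suffice: color red → {2}; color blue → {3}; color green → {0, 6}; color yellow → {1, 4, 5}.
Since 5 ≥ 4, a proper 5-coloring certainly exists.

Yes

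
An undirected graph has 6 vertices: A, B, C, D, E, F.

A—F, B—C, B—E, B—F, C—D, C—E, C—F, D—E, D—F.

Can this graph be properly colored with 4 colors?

Yes

The chromatic number is 3. B, C, E form a triangle, so at least 3 colors are needed.
3 colors suffice: color 1 → {E, F}; color 2 → {A, C}; color 3 → {B, D}.
Since 4 ≥ 3, a proper 4-coloring certainly exists.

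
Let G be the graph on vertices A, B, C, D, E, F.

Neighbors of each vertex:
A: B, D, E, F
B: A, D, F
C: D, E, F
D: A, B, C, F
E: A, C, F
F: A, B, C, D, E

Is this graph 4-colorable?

Yes

The chromatic number is 4. A, B, D, F are pairwise adjacent (a clique of size 4), so at least 4 colors are needed.
4 colors suffice: color 1 → {F}; color 2 → {A, C}; color 3 → {D, E}; color 4 → {B}.
That is already a proper 4-coloring.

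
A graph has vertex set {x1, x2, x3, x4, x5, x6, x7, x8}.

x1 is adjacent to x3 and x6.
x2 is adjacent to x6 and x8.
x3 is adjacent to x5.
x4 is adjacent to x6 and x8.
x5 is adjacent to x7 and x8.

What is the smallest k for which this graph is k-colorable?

2

x2 and x8 are adjacent, so at least 2 colors are needed.
One proper 2-coloring: x1=2, x2=2, x3=1, x4=2, x5=2, x6=1, x7=1, x8=1. Each edge has distinct colors on its endpoints.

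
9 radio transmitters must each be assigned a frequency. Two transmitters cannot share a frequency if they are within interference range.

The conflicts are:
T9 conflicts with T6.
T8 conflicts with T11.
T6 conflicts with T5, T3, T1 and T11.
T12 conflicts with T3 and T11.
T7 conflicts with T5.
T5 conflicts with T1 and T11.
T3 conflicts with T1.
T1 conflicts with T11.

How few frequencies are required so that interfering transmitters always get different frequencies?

4

T6, T5, T1, T11 are mutually in conflict, so at least 4 frequencies are needed.
4 frequencies suffice: frequency 1 → {T8, T6, T12, T7}; frequency 2 → {T9, T3, T11}; frequency 3 → {T5}; frequency 4 → {T1}. Every pair that conflicts lands in different frequencies.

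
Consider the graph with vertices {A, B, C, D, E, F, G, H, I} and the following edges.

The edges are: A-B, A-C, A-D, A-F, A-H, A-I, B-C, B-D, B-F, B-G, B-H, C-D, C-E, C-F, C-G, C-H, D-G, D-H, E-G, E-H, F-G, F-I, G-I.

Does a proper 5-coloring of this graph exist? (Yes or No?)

Yes

The chromatic number is 5. A, B, C, D, H are mutually adjacent (a clique of size 5), so at least 5 colors are needed.
5 colors suffice: color 1 → {C, I}; color 2 → {A, G}; color 3 → {B, E}; color 4 → {F, H}; color 5 → {D}.
That is already a proper 5-coloring.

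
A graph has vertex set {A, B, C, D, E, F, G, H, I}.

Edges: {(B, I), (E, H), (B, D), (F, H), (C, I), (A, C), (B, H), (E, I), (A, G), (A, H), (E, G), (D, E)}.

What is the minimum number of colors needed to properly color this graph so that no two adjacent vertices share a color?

3

The cycle A-C-I-B-H-A has odd length 5, so it cannot be 2-colored; at least 3 colors are needed.
3 colors suffice: A=blue, B=blue, C=green, D=red, E=blue, F=blue, G=red, H=red, I=red. Every edge joins two different colors.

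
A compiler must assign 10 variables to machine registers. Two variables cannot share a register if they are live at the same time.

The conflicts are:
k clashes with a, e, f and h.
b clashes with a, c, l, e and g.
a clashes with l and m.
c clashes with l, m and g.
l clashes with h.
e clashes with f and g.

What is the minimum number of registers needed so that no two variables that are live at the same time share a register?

3

b, a, l are mutually in conflict, so at least 3 registers are needed.
3 registers suffice: k=1, b=1, a=2, c=2, l=3, e=2, m=1, f=3, h=2, g=3. Every pair that conflicts lands in different registers.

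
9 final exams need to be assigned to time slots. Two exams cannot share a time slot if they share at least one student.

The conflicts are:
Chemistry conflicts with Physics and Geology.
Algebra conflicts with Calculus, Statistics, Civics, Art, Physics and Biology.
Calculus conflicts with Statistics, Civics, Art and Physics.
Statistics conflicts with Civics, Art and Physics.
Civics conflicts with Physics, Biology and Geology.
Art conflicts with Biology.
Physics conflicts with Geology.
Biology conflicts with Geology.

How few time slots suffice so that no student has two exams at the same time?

Algebra, Calculus, Statistics, Civics, Physics pairwise conflict, so at least 5 time slots are needed.
A valid assignment using 5 time slots: Chemistry=1, Algebra=2, Calculus=5, Statistics=4, Civics=1, Art=1, Physics=3, Biology=3, Geology=2. No two conflicting exams share a time slot.

5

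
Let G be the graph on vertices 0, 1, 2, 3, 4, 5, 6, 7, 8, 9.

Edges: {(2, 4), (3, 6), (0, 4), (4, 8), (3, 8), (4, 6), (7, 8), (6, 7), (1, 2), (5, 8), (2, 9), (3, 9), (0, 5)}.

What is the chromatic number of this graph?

3

The cycle 6-4-2-9-3-6 has odd length 5, so it cannot be 2-colored; at least 3 colors are needed.
3 colors suffice: color red → {0, 2, 6, 8}; color blue → {1, 3, 4, 5, 7}; color green → {9}. No two adjacent vertices share a color.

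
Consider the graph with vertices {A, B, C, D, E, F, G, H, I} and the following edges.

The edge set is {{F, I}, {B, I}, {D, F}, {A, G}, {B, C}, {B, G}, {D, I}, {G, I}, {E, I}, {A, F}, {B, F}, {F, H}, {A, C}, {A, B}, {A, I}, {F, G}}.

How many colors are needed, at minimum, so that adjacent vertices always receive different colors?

A, B, F, G, I are pairwise adjacent (a clique of size 5), so at least 5 colors are needed.
A valid assignment using 5 colors: A=green, B=yellow, C=red, D=green, E=blue, F=blue, G=purple, H=red, I=red. Every edge joins two different colors.

5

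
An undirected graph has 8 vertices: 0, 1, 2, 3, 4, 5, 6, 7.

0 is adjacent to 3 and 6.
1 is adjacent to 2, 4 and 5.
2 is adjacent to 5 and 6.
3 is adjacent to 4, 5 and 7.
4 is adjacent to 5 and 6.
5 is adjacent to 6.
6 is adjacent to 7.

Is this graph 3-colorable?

The chromatic number is 3. 1, 2, 5 form a triangle, so at least 3 colors are needed.
3 colors suffice: 0=b, 1=a, 2=c, 3=a, 4=c, 5=b, 6=a, 7=b.
That is already a proper 3-coloring.

Yes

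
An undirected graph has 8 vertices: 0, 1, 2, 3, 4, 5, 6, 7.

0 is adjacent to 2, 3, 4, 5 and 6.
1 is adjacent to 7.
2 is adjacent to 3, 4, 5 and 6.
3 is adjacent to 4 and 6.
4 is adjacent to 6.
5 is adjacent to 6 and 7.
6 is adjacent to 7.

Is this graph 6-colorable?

Yes

The chromatic number is 5. 0, 2, 3, 4, 6 form a clique, so at least 5 colors are needed.
5 colors suffice: 0=blue, 1=red, 2=green, 3=purple, 4=yellow, 5=yellow, 6=red, 7=blue.
Since 6 ≥ 5, a proper 6-coloring certainly exists.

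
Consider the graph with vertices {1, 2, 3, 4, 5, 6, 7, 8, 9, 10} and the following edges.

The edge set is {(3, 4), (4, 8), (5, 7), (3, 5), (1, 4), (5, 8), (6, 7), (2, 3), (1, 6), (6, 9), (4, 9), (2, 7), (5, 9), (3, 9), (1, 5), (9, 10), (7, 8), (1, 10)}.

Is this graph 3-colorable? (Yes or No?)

The chromatic number is 3. 5, 7, 8 are mutually adjacent, so at least 3 colors are needed.
3 colors suffice: color a → {2, 4, 5, 6, 10}; color b → {1, 7, 9}; color c → {3, 8}.
That is already a proper 3-coloring.

Yes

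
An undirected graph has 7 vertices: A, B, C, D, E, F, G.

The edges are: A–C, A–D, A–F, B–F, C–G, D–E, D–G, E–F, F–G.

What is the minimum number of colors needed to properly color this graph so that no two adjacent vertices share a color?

B and F are adjacent, so at least 2 colors are needed.
One proper 2-coloring: A=blue, B=blue, C=red, D=red, E=blue, F=red, G=blue. Every edge joins two different colors.

2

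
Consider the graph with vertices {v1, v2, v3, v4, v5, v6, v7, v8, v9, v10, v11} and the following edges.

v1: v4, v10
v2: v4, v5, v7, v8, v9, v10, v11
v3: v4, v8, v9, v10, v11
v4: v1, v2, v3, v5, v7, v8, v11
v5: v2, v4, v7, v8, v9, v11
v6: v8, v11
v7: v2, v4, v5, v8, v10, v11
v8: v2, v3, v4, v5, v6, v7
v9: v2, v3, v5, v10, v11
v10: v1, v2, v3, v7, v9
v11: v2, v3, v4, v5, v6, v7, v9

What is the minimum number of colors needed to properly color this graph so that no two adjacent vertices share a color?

5

v2, v4, v5, v7, v8 are mutually adjacent (a clique of size 5), so at least 5 colors are needed.
A valid assignment using 5 colors: v1=1, v2=1, v3=1, v4=2, v5=5, v6=1, v7=4, v8=3, v9=2, v10=3, v11=3. Each edge has distinct colors on its endpoints.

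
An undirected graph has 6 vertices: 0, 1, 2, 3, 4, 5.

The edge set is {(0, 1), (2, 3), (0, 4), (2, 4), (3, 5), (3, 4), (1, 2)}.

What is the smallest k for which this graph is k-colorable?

2, 3, 4 are mutually adjacent, so at least 3 colors are needed.
3 colors suffice: color a → {0, 2, 5}; color b → {1, 3}; color c → {4}. Every edge joins two different colors.

3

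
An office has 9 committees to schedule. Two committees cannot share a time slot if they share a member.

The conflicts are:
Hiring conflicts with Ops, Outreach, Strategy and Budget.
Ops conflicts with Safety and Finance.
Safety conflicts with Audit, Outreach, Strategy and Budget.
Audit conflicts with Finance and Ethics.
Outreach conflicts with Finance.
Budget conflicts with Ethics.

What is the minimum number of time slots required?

2

Safety and Strategy conflict, so at least 2 time slots are needed.
A valid assignment using 2 time slots: Hiring=1, Ops=2, Safety=1, Audit=2, Outreach=2, Strategy=2, Finance=1, Budget=2, Ethics=1. Every pair that conflicts lands in different time slots.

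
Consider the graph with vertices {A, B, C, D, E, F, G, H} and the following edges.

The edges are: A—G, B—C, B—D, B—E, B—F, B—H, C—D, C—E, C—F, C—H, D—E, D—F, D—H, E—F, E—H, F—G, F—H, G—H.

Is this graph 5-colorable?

No

B, C, D, E, F, H are mutually adjacent (a clique of size 6), so at least 6 colors are needed.
So 5 colors are not enough.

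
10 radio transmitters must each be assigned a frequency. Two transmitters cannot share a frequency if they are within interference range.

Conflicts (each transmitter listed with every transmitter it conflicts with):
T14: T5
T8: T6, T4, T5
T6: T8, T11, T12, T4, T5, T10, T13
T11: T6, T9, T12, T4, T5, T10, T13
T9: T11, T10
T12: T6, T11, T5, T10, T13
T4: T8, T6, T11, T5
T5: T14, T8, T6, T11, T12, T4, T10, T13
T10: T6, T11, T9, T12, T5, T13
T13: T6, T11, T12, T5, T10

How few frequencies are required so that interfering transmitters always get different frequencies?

6

T6, T11, T12, T5, T10, T13 pairwise conflict, so at least 6 frequencies are needed.
6 frequencies suffice: frequency 1 → {T9, T5}; frequency 2 → {T14, T6}; frequency 3 → {T8, T11}; frequency 4 → {T4, T10}; frequency 5 → {T13}; frequency 6 → {T12}. Each listed conflict is separated.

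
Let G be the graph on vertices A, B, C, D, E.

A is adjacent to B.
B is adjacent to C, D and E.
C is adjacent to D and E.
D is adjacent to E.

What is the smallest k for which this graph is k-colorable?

B, C, D, E are mutually adjacent (a clique of size 4), so at least 4 colors are needed.
4 colors suffice: color red → {B}; color blue → {A, C}; color green → {D}; color yellow → {E}. Each edge has distinct colors on its endpoints.

4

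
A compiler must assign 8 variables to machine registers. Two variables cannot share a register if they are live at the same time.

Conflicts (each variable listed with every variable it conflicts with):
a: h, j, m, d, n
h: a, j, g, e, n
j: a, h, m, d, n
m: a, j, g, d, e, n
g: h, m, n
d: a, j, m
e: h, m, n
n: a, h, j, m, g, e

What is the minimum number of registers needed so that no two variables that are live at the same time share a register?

4

a, h, j, n pairwise conflict, so at least 4 registers are needed.
4 registers suffice: register 1 → {h, m}; register 2 → {d, n}; register 3 → {j, g, e}; register 4 → {a}. No two conflicting variables share a register.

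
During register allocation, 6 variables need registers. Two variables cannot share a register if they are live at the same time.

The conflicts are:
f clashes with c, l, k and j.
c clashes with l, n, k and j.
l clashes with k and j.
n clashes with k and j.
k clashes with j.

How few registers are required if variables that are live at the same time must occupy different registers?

f, c, l, k, j are mutually in conflict, so at least 5 registers are needed.
Using 5 registers: f=4, c=3, l=5, n=4, k=1, j=2. Each listed conflict is separated.

5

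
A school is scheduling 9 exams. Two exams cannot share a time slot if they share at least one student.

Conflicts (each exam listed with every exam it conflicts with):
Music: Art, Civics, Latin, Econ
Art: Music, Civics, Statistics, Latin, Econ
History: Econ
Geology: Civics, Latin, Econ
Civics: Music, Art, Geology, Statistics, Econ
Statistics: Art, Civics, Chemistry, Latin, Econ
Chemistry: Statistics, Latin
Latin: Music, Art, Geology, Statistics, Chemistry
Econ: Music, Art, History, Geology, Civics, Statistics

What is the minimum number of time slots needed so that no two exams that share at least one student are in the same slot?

Music, Art, Civics, Econ are mutually in conflict, so at least 4 time slots are needed.
4 time slots suffice: time slot 1 → {Latin, Econ}; time slot 2 → {History, Civics, Chemistry}; time slot 3 → {Music, Geology, Statistics}; time slot 4 → {Art}. Each listed conflict is separated.

4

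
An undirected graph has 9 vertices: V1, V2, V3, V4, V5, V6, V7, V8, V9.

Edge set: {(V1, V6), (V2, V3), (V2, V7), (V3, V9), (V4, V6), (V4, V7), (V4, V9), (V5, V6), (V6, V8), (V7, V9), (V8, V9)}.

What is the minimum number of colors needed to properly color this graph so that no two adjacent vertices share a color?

V4, V7, V9 are mutually adjacent, so at least 3 colors are needed.
3 colors suffice: V1=2, V2=1, V3=2, V4=3, V5=2, V6=1, V7=2, V8=2, V9=1. Each edge has distinct colors on its endpoints.

3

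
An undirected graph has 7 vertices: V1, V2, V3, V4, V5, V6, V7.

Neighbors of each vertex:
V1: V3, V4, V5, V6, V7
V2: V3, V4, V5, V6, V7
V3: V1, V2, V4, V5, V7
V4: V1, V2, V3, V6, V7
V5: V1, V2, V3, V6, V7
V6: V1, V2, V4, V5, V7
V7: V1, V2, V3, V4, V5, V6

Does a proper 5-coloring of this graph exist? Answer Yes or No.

The chromatic number is 4. V1, V4, V6, V7 form a clique, so at least 4 colors are needed.
4 colors suffice: color 1 → {V7}; color 2 → {V1, V2}; color 3 → {V3, V6}; color 4 → {V4, V5}.
Since 5 ≥ 4, a proper 5-coloring certainly exists.

Yes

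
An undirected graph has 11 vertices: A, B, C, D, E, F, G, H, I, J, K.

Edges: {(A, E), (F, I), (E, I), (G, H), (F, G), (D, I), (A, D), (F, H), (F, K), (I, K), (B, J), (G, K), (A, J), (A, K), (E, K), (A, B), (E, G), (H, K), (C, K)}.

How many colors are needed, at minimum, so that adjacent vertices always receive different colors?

F, G, H, K form a clique, so at least 4 colors are needed.
4 colors suffice: color 1 → {B, D, K}; color 2 → {A, C, G, I}; color 3 → {E, F, J}; color 4 → {H}. Every edge joins two different colors.

4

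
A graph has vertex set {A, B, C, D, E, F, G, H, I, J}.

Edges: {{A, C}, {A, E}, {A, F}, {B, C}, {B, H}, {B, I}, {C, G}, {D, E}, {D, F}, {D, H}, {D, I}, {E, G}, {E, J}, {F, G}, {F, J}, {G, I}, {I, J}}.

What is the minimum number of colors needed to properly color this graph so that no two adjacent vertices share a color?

2

E and J are adjacent, so at least 2 colors are needed.
2 colors suffice: color red → {A, B, D, G, J}; color blue → {C, E, F, H, I}. Every edge joins two different colors.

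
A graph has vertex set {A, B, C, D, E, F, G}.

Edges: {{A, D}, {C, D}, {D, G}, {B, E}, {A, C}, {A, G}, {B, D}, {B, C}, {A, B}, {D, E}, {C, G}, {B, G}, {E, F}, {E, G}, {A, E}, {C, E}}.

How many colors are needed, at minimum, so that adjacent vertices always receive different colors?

6

A, B, C, D, E, G are pairwise adjacent (a clique of size 6), so at least 6 colors are needed.
6 colors suffice: color 1 → {E}; color 2 → {A, F}; color 3 → {G}; color 4 → {D}; color 5 → {B}; color 6 → {C}. Every edge joins two different colors.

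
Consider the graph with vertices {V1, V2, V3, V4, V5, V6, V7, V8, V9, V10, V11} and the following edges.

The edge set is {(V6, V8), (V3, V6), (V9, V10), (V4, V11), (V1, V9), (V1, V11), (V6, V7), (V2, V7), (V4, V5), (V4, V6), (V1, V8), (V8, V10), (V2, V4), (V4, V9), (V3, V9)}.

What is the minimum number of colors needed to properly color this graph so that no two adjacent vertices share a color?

The cycle V9-V3-V6-V8-V1-V9 has odd length 5, so it cannot be 2-colored; at least 3 colors are needed.
One proper 3-coloring: V1=3, V2=2, V3=1, V4=1, V5=2, V6=2, V7=1, V8=1, V9=2, V10=3, V11=2. Each edge has distinct colors on its endpoints.

3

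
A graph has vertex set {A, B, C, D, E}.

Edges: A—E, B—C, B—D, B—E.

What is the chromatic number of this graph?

2

A and E are adjacent, so at least 2 colors are needed.
2 colors suffice: A=1, B=1, C=2, D=2, E=2. Each edge has distinct colors on its endpoints.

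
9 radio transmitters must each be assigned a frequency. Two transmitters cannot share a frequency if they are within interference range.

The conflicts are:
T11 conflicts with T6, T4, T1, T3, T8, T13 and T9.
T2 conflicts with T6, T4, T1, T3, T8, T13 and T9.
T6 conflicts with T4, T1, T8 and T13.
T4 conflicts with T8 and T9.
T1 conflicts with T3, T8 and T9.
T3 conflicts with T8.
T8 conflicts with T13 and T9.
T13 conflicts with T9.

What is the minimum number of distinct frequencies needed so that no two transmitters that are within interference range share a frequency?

T2, T6, T4, T8 pairwise conflict, so at least 4 frequencies are needed.
A valid assignment using 4 frequencies: T11=2, T2=2, T6=3, T4=4, T1=4, T3=3, T8=1, T13=4, T9=3. Every pair that conflicts lands in different frequencies.

4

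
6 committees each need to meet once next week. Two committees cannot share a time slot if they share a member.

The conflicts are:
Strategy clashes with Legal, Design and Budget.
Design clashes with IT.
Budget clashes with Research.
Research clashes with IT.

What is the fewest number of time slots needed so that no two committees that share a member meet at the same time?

The cycle IT-Design-Strategy-Budget-Research-IT has odd length 5, so it cannot be 2-colored; at least 3 time slots are needed.
3 time slots suffice: time slot 1 → {Strategy, Research}; time slot 2 → {Legal, Design, Budget}; time slot 3 → {IT}. Every pair that conflicts lands in different time slots.

3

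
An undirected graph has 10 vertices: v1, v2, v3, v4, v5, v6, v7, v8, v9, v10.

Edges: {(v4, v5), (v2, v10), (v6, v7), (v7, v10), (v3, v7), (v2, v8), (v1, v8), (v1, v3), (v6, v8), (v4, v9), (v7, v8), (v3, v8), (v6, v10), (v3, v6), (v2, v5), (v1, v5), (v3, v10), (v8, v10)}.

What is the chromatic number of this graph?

5

v3, v6, v7, v8, v10 are mutually adjacent (a clique of size 5), so at least 5 colors are needed.
5 colors suffice: v1=B, v2=G, v3=G, v4=B, v5=R, v6=P, v7=Y, v8=R, v9=R, v10=B. Each edge has distinct colors on its endpoints.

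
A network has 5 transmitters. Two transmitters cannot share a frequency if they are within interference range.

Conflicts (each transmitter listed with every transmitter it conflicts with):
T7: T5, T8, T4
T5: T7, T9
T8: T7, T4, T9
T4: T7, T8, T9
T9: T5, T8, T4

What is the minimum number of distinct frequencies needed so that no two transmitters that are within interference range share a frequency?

T8, T4, T9 are mutually in conflict, so at least 3 frequencies are needed.
3 frequencies suffice: frequency 1 → {T5, T8}; frequency 2 → {T4}; frequency 3 → {T7, T9}. Every pair that conflicts lands in different frequencies.

3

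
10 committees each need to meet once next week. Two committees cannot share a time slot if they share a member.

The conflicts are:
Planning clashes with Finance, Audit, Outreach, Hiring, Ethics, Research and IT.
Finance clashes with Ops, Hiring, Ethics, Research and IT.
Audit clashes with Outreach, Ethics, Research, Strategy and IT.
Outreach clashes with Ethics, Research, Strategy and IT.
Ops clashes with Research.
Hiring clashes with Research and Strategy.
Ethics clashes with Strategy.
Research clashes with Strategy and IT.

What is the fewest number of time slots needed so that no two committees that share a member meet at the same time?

Planning, Audit, Outreach, Research, IT pairwise conflict, so at least 5 time slots are needed.
A valid assignment using 5 time slots: Planning=2, Finance=3, Audit=3, Outreach=4, Ops=2, Hiring=4, Ethics=1, Research=1, Strategy=2, IT=5. No two conflicting committees share a time slot.

5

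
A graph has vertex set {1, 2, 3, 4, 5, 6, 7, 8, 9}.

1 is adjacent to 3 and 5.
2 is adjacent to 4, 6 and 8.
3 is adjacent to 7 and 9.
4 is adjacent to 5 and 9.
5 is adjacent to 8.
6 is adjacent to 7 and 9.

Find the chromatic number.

3

The cycle 5-1-3-9-4-5 has odd length 5, so it cannot be 2-colored; at least 3 colors are needed.
3 colors suffice: 1=b, 2=a, 3=a, 4=c, 5=a, 6=c, 7=b, 8=b, 9=b. Every edge joins two different colors.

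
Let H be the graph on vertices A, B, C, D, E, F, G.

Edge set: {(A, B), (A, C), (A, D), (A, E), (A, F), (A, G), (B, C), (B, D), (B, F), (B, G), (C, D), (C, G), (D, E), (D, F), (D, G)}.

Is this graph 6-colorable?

The chromatic number is 5. A, B, C, D, G form a clique, so at least 5 colors are needed.
5 colors suffice: color 1 → {D}; color 2 → {A}; color 3 → {B, E}; color 4 → {F, G}; color 5 → {C}.
Since 6 ≥ 5, a proper 6-coloring certainly exists.

Yes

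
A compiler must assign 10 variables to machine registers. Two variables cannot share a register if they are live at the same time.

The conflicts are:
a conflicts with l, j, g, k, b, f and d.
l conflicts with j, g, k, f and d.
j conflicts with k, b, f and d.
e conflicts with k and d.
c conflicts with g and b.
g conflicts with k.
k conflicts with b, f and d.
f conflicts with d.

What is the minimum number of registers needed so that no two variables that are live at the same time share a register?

6

a, l, j, k, f, d are mutually in conflict, so at least 6 registers are needed.
6 registers suffice: register 1 → {c, k}; register 2 → {a, e}; register 3 → {g, b, d}; register 4 → {j}; register 5 → {l}; register 6 → {f}. Every pair that conflicts lands in different registers.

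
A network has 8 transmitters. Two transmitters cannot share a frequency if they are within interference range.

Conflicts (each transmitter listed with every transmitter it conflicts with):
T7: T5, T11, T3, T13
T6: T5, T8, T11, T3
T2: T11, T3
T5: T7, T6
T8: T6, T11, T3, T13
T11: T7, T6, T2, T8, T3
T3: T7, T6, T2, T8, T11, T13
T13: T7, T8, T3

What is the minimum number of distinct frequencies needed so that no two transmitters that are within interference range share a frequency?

T6, T8, T11, T3 all conflict with each other, so at least 4 frequencies are needed.
A valid assignment using 4 frequencies: T7=3, T6=3, T2=3, T5=1, T8=4, T11=2, T3=1, T13=2. Each listed conflict is separated.

4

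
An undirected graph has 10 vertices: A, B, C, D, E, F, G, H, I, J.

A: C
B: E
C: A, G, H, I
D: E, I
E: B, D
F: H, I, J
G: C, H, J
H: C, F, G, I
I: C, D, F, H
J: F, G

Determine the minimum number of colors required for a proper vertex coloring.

3

C, G, H form a triangle, so at least 3 colors are needed.
3 colors suffice: color 1 → {A, E, H, J}; color 2 → {B, G, I}; color 3 → {C, D, F}. Each edge has distinct colors on its endpoints.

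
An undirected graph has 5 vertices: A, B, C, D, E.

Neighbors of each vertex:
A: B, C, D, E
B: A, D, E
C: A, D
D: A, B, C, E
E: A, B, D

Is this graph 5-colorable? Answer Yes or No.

The chromatic number is 4. A, B, D, E are mutually adjacent (a clique of size 4), so at least 4 colors are needed.
A valid assignment using 4 colors: A=blue, B=yellow, C=green, D=red, E=green.
Since 5 ≥ 4, a proper 5-coloring certainly exists.

Yes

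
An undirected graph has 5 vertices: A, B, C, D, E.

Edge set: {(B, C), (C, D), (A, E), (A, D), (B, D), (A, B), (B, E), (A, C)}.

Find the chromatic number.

4

A, B, C, D form a clique, so at least 4 colors are needed.
4 colors suffice: color red → {A}; color blue → {B}; color green → {C, E}; color yellow → {D}. No two adjacent vertices share a color.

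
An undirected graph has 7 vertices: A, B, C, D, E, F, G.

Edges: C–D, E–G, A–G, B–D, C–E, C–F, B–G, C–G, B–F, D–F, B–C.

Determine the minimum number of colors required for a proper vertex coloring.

4

B, C, D, F are pairwise adjacent (a clique of size 4), so at least 4 colors are needed.
4 colors suffice: color 1 → {A, C}; color 2 → {F, G}; color 3 → {B, E}; color 4 → {D}. No two adjacent vertices share a color.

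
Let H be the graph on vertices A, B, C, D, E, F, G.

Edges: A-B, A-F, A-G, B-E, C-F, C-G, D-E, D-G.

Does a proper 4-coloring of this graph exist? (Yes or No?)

Yes

The chromatic number is 3. The cycle G-A-B-E-D-G has odd length 5, so it cannot be 2-colored; at least 3 colors are needed.
3 colors suffice: color 1 → {A, C, D}; color 2 → {B, F, G}; color 3 → {E}.
Since 4 ≥ 3, a proper 4-coloring certainly exists.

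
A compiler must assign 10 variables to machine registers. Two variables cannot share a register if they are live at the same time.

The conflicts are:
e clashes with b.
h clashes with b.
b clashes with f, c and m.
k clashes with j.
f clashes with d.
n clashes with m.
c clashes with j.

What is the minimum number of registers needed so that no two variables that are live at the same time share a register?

2

b and m conflict, so at least 2 registers are needed.
2 registers suffice: register 1 → {b, n, d, j}; register 2 → {e, h, k, f, c, m}. No two conflicting variables share a register.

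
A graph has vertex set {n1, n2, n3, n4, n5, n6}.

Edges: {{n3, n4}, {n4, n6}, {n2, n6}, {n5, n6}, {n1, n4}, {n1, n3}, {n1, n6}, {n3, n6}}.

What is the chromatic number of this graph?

4

n1, n3, n4, n6 form a clique, so at least 4 colors are needed.
4 colors suffice: color R → {n6}; color B → {n1, n2, n5}; color G → {n4}; color Y → {n3}. No two adjacent vertices share a color.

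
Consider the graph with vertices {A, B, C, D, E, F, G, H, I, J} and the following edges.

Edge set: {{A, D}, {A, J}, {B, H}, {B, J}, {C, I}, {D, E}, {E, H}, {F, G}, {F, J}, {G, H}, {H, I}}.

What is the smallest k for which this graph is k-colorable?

The cycle F-J-B-H-G-F has odd length 5, so it cannot be 2-colored; at least 3 colors are needed.
One proper 3-coloring: A=2, B=2, C=1, D=1, E=2, F=2, G=3, H=1, I=2, J=1. Each edge has distinct colors on its endpoints.

3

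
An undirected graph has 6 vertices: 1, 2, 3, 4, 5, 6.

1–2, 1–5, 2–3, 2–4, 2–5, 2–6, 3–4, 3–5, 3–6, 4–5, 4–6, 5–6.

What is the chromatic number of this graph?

2, 3, 4, 5, 6 form a clique, so at least 5 colors are needed.
5 colors suffice: color red → {2}; color blue → {5}; color green → {1, 3}; color yellow → {6}; color purple → {4}. No two adjacent vertices share a color.

5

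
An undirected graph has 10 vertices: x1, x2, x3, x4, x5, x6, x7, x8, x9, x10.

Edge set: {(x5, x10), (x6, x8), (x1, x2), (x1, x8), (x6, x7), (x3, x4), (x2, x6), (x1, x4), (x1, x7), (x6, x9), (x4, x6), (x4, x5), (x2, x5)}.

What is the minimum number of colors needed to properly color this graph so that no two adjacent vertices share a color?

2

x6 and x9 are adjacent, so at least 2 colors are needed.
One proper 2-coloring: x1=1, x2=2, x3=1, x4=2, x5=1, x6=1, x7=2, x8=2, x9=2, x10=2. Each edge has distinct colors on its endpoints.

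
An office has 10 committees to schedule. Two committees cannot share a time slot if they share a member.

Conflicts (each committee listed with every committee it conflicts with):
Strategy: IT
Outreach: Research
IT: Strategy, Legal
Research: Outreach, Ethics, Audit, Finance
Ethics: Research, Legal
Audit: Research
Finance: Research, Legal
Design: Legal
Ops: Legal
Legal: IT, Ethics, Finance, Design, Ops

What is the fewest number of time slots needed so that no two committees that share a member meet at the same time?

Ethics and Legal conflict, so at least 2 time slots are needed.
2 time slots suffice: Strategy=1, Outreach=2, IT=2, Research=1, Ethics=2, Audit=2, Finance=2, Design=2, Ops=2, Legal=1. Every pair that conflicts lands in different time slots.

2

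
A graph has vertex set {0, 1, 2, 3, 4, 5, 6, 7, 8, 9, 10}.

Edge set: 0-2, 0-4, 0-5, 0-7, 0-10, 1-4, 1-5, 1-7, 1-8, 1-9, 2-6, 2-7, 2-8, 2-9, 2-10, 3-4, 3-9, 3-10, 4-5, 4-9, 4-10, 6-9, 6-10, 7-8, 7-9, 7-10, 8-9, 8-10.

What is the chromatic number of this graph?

0, 2, 7, 10 are pairwise adjacent (a clique of size 4), so at least 4 colors are needed.
4 colors suffice: color a → {5, 9, 10}; color b → {4, 6, 7}; color c → {1, 2, 3}; color d → {0, 8}. No two adjacent vertices share a color.

4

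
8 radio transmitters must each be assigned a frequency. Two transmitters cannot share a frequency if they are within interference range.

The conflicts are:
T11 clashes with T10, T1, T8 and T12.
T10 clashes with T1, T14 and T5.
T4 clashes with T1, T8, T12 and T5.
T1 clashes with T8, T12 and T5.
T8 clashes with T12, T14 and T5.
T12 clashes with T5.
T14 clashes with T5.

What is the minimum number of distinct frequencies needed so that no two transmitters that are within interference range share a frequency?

T4, T1, T8, T12, T5 pairwise conflict, so at least 5 frequencies are needed.
5 frequencies suffice: frequency 1 → {T10, T8}; frequency 2 → {T1, T14}; frequency 3 → {T11, T5}; frequency 4 → {T12}; frequency 5 → {T4}. No two conflicting transmitters share a frequency.

5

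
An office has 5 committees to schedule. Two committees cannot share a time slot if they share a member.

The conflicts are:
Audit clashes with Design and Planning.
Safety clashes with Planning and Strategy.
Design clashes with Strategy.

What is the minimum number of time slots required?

The cycle Audit-Design-Strategy-Safety-Planning-Audit has odd length 5, so it cannot be 2-colored; at least 3 time slots are needed.
Using 3 time slots: Audit=1, Safety=3, Design=2, Planning=2, Strategy=1. No two conflicting committees share a time slot.

3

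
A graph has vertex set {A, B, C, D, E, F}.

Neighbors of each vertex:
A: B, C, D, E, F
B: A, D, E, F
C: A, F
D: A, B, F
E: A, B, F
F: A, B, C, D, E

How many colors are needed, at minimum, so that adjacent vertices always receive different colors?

A, B, D, F are pairwise adjacent (a clique of size 4), so at least 4 colors are needed.
4 colors suffice: A=2, B=3, C=3, D=4, E=4, F=1. Each edge has distinct colors on its endpoints.

4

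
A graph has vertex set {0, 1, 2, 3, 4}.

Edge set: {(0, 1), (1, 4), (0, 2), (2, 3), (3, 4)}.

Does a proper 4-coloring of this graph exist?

The chromatic number is 3. The cycle 2-3-4-1-0-2 has odd length 5, so it cannot be 2-colored; at least 3 colors are needed.
3 colors suffice: color red → {2, 4}; color blue → {1, 3}; color green → {0}.
Since 4 ≥ 3, a proper 4-coloring certainly exists.

Yes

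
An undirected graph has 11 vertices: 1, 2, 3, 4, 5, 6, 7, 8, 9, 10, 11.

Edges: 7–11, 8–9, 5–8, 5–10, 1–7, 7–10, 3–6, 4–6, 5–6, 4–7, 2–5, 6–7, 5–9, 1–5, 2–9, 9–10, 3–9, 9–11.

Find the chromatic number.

3

5, 8, 9 are mutually adjacent, so at least 3 colors are needed.
3 colors suffice: color a → {3, 5, 7}; color b → {1, 6, 9}; color c → {2, 4, 8, 10, 11}. No two adjacent vertices share a color.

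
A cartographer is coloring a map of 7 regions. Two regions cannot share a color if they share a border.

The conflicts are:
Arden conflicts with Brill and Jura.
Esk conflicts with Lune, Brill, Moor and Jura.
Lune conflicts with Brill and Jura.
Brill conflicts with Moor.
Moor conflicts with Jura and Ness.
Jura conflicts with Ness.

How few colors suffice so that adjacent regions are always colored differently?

Esk, Lune, Jura are mutually in conflict, so at least 3 colors are needed.
A valid assignment using 3 colors: Arden=2, Esk=3, Lune=2, Brill=1, Moor=2, Jura=1, Ness=3. Every pair that conflicts lands in different colors.

3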